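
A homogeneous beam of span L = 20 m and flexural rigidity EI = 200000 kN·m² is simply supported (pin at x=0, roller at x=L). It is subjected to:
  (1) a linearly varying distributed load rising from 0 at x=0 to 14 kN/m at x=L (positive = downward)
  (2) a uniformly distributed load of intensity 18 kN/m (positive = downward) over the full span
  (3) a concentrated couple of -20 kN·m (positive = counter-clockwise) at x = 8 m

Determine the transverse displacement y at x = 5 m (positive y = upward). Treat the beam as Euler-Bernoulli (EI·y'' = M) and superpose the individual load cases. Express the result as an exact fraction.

y(5) = -352331/1920000 m

Load 1 — triangular load w₀=14 kN/m (0→w₀ over full span):
  y_1 = -w₀x(7L⁴-10L²x²+3x⁴)/(360LEI) = -14·5·(7·20⁴-10·20²·5²+3·5⁴)/(360·20·200000) = -763/15360 m
Load 2 — uniform load w=18 kN/m over full span:
  y_2 = -wx(L³-2Lx²+x³)/(24EI) = -18·5·(20³-2·20·5²+5³)/(24·200000) = -171/1280 m
Load 3 — applied couple M₀=-20 kN·m at a=8 m (b=L-a=12):
  y_3 = (M₀x³/(6L)+C₁x)/EI  [x≤a] with C₁=M₀(3b²-L²)/(6L)=-16/3 = ((-20)·5³/(6·20)+(-16/3)·5)/200000 = -19/80000 m
Superposition: y = Σ y_i = -352331/1920000 m ≈ -0.183506 m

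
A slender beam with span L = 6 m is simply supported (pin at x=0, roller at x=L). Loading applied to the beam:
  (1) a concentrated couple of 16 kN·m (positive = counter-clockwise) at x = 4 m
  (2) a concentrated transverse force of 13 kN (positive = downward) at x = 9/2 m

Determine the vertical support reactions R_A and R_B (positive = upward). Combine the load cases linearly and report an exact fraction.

R_A = 71/12 kN, R_B = 85/12 kN

Load 1 — applied couple M₀=16 kN·m at a=4 m (b=L-a=2):
  R_A = M₀/L = 16/6 = 8/3 kN
  R_B = -M₀/L = -16/6 = -8/3 kN
Load 2 — point force P=13 kN at a=9/2 m (b=L-a=3/2):
  R_A = Pb/L = 13·(3/2)/6 = 13/4 kN
  R_B = Pa/L = 13·(9/2)/6 = 39/4 kN
Superposition: R_A = 71/12 kN, R_B = 85/12 kN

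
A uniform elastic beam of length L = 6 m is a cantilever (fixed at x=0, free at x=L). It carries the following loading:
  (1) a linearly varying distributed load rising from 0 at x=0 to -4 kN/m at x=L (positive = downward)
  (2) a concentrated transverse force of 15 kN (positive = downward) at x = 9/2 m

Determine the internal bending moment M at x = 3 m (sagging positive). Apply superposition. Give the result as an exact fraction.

M(3) = -15/2 kN·m

Load 1 — triangular load w₀=-4 kN/m (0→w₀ over full span):
  M_1 = w₀Lx/2 - w₀L²/3 - w₀x³/(6L) = (-4)·6·3/2 - (-4)·6²/3 - (-4)·3³/(6·6) = 15 kN·m
Load 2 — point force P=15 kN at a=9/2 m (b=L-a=3/2):
  M_2 = -P(a-x)  [x≤a] = -15·((9/2)-3) = -45/2 kN·m
Superposition: M = Σ M_i = -15/2 kN·m ≈ -7.500000 kN·m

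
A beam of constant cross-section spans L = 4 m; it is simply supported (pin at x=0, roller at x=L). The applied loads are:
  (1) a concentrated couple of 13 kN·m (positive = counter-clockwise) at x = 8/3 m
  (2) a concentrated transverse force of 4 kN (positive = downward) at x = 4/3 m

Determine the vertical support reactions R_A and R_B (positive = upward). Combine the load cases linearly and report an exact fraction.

R_A = 71/12 kN, R_B = -23/12 kN

Load 1 — applied couple M₀=13 kN·m at a=8/3 m (b=L-a=4/3):
  R_A = M₀/L = 13/4 kN
  R_B = -M₀/L = -13/4 kN
Load 2 — point force P=4 kN at a=4/3 m (b=L-a=8/3):
  R_A = Pb/L = 4·(8/3)/4 = 8/3 kN
  R_B = Pa/L = 4·(4/3)/4 = 4/3 kN
Superposition: R_A = 71/12 kN, R_B = -23/12 kN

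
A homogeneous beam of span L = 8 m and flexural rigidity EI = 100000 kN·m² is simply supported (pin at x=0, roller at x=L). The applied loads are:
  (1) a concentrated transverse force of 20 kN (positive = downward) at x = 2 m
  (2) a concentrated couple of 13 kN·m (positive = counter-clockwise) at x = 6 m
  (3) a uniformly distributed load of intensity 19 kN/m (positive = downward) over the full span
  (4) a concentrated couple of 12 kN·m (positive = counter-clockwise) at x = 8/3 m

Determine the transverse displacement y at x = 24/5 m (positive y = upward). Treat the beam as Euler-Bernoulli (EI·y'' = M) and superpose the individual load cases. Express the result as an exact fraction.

Load 1 — point force P=20 kN at a=2 m (b=L-a=6):
  y_1 = -Pa(L-x)(2Lx-a²-x²)/(6LEI)  [x>a] = -20·2·(8-(24/5))·(2·8·(24/5)-2²-(24/5)²)/(6·8·100000) = -311/234375 m
Load 2 — applied couple M₀=13 kN·m at a=6 m (b=L-a=2):
  y_2 = (M₀x³/(6L)+C₁x)/EI  [x≤a] with C₁=M₀(3b²-L²)/(6L)=-169/12 = (13·(24/5)³/(6·8)+(-169/12)·(24/5))/100000 = -2353/6250000 m
Load 3 — uniform load w=19 kN/m over full span:
  y_3 = -wx(L³-2Lx²+x³)/(24EI) = -19·(24/5)·(8³-2·8·(24/5)²+(24/5)³)/(24·100000) = -18848/1953125 m
Load 4 — applied couple M₀=12 kN·m at a=8/3 m (b=L-a=16/3):
  y_4 = (M₀x³/(6L)-M₀(x-a)²/2+C₁x)/EI  [x>a] with C₁=M₀(3b²-L²)/(6L)=16/3 = (12·(24/5)³/(6·8)-12·((24/5)-(8/3))²/2+(16/3)·(24/5))/100000 = 304/1171875 m
Superposition: y = Σ y_i = -346693/31250000 m ≈ -0.011094 m

y(24/5) = -346693/31250000 m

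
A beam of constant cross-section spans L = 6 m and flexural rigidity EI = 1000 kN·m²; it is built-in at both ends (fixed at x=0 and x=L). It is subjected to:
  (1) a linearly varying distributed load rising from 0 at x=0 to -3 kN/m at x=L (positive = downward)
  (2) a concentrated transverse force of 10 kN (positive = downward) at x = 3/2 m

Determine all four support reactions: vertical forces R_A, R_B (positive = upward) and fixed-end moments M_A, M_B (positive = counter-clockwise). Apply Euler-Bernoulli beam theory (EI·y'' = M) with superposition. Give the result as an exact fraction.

R_A = 459/80 kN, M_A = 387/80 kN·m, R_B = -379/80 kN, M_B = 207/80 kN·m

Load 1 — triangular load w₀=-3 kN/m (0→w₀ over full span):
  R_A = 3w₀L/20 = 3·(-3)·6/20 = -27/10 kN
  M_A = w₀L²/30 = (-3)·6²/30 = -18/5 kN·m
  R_B = 7w₀L/20 = 7·(-3)·6/20 = -63/10 kN
  M_B = -w₀L²/20 = -(-3)·6²/20 = 27/5 kN·m
Load 2 — point force P=10 kN at a=3/2 m (b=L-a=9/2):
  R_A = Pb²(3a+b)/L³ = 10·(9/2)²·(3·(3/2)+(9/2))/6³ = 135/16 kN
  M_A = Pab²/L² = 10·(3/2)·(9/2)²/6² = 135/16 kN·m
  R_B = Pa²(a+3b)/L³ = 10·(3/2)²·((3/2)+3·(9/2))/6³ = 25/16 kN
  M_B = -Pa²b/L² = -10·(3/2)²·(9/2)/6² = -45/16 kN·m
Superposition: R_A = 459/80 kN, M_A = 387/80 kN·m, R_B = -379/80 kN, M_B = 207/80 kN·m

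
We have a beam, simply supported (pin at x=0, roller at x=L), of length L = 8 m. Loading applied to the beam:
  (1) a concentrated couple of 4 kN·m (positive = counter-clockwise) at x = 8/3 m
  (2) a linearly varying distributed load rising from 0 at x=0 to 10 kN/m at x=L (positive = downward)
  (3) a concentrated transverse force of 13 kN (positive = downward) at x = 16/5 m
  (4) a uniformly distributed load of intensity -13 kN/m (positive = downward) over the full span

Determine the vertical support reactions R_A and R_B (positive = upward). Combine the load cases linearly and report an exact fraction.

R_A = -911/30 kN, R_B = -619/30 kN

Load 1 — applied couple M₀=4 kN·m at a=8/3 m (b=L-a=16/3):
  R_A = M₀/L = 4/8 = 1/2 kN
  R_B = -M₀/L = -4/8 = -1/2 kN
Load 2 — triangular load w₀=10 kN/m (0→w₀ over full span):
  R_A = w₀L/6 = 10·8/6 = 40/3 kN
  R_B = w₀L/3 = 10·8/3 = 80/3 kN
Load 3 — point force P=13 kN at a=16/5 m (b=L-a=24/5):
  R_A = Pb/L = 13·(24/5)/8 = 39/5 kN
  R_B = Pa/L = 13·(16/5)/8 = 26/5 kN
Load 4 — uniform load w=-13 kN/m over full span:
  R_A = wL/2 = (-13)·8/2 = -52 kN
  R_B = wL/2 = (-13)·8/2 = -52 kN
Superposition: R_A = -911/30 kN, R_B = -619/30 kN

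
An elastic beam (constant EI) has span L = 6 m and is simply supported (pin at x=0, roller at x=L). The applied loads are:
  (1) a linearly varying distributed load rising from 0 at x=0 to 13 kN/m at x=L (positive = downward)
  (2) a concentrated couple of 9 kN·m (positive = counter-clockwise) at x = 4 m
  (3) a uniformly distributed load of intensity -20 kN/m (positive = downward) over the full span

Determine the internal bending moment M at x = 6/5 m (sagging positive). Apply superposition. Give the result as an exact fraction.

M(6/5) = -5103/125 kN·m

Load 1 — triangular load w₀=13 kN/m (0→w₀ over full span):
  M_1 = w₀Lx/6 - w₀x³/(6L) = 13·6·(6/5)/6 - 13·(6/5)³/(6·6) = 1872/125 kN·m
Load 2 — applied couple M₀=9 kN·m at a=4 m (b=L-a=2):
  M_2 = M₀x/L  [x≤a] = 9·(6/5)/6 = 9/5 kN·m
Load 3 — uniform load w=-20 kN/m over full span:
  M_3 = wx(L-x)/2 = (-20)·(6/5)·(6-(6/5))/2 = -288/5 kN·m
Superposition: M = Σ M_i = -5103/125 kN·m ≈ -40.824000 kN·m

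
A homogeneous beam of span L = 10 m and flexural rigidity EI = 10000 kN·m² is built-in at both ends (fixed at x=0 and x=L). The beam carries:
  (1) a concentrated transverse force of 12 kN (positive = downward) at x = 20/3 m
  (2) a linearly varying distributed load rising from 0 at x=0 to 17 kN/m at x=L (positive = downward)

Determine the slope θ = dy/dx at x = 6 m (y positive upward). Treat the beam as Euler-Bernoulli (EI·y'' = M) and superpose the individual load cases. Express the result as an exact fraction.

Load 1 — point force P=12 kN at a=20/3 m (b=L-a=10/3):
  θ_1 = -Pb²x(2aL-(3a+b)x)/(2L³EI)  [x≤a] = -12·(10/3)²·6·(2·(20/3)·10-(3·(20/3)+(10/3))·6)/(2·10³·10000) = 1/3750 rad
Load 2 — triangular load w₀=17 kN/m (0→w₀ over full span):
  θ_2 = -w₀(2x(L-x)(L-2x)(x+2L)+x²(L-x)²)/(120LEI) = -17·(2·6·(10-6)·(10-2·6)·(6+2·10)+6²·(10-6)²)/(120·10·10000) = 17/6250 rad
Superposition: θ = Σ θ_i = 28/9375 rad ≈ 0.002987 rad

θ(6) = 28/9375 rad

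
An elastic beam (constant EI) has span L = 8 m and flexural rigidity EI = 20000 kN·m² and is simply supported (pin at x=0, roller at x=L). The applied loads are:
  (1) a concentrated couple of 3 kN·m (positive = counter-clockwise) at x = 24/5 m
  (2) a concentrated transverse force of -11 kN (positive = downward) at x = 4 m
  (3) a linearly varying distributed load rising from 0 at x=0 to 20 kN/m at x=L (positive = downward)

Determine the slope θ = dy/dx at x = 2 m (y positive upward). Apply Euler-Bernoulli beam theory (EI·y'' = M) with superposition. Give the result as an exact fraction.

Load 1 — applied couple M₀=3 kN·m at a=24/5 m (b=L-a=16/5):
  θ_1 = (M₀x²/(2L)+C₁)/EI  [x≤a] with C₁=M₀(3b²-L²)/(6L)=-52/25 = (3·2²/(2·8)+(-52/25))/20000 = -133/2000000 rad
Load 2 — point force P=-11 kN at a=4 m (b=L-a=4):
  θ_2 = -Pb(L²-b²-3x²)/(6LEI)  [x≤a] = -(-11)·4·(8²-4²-3·2²)/(6·8·20000) = 33/20000 rad
Load 3 — triangular load w₀=20 kN/m (0→w₀ over full span):
  θ_3 = -w₀(7L⁴-30L²x²+15x⁴)/(360LEI) = -20·(7·8⁴-30·8²·2²+15·2⁴)/(360·8·20000) = -1327/180000 rad
Superposition: θ = Σ θ_i = -104197/18000000 rad ≈ -0.005789 rad

θ(2) = -104197/18000000 rad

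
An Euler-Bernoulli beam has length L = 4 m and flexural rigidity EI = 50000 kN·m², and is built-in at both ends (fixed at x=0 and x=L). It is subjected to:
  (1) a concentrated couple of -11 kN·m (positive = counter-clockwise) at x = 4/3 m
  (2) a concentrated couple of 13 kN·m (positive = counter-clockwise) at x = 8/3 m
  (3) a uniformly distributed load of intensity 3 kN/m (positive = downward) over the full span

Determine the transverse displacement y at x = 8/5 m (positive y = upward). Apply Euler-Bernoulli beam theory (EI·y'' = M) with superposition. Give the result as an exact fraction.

Load 1 — applied couple M₀=-11 kN·m at a=4/3 m (b=L-a=8/3):
  y_1 = (R_Ax³/6 - M_Ax²/2 - M₀(x-a)²/2)/EI  [x>a] with R_A=-11/3, M_A=0 = ((-11/3)·(8/5)³/6 - 0·(8/5)²/2 - (-11)·((8/5)-(4/3))²/2)/50000 = -33/781250 m
Load 2 — applied couple M₀=13 kN·m at a=8/3 m (b=L-a=4/3):
  y_2 = (R_Ax³/6 - M_Ax²/2)/EI  [x≤a] with R_A=13/3, M_A=13/3 = ((13/3)·(8/5)³/6 - (13/3)·(8/5)²/2)/50000 = -182/3515625 m
Load 3 — uniform load w=3 kN/m over full span:
  y_3 = -wx²(L-x)²/(24EI) = -3·(8/5)²·(4-(8/5))²/(24·50000) = -72/1953125 m
Superposition: y = Σ y_i = -4601/35156250 m ≈ -0.000131 m

y(8/5) = -4601/35156250 m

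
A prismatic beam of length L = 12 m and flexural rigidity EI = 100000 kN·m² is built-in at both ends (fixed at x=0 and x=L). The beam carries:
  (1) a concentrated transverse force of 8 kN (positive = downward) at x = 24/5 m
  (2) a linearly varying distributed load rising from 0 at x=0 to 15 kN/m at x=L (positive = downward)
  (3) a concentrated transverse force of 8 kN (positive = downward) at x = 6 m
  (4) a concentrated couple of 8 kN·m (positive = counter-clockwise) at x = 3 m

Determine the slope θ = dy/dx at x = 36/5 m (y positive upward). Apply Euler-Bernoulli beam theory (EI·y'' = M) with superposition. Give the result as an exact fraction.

θ(36/5) = 47991/78125000 rad

Load 1 — point force P=8 kN at a=24/5 m (b=L-a=36/5):
  θ_1 = Pa²(L-x)(2bL-(3b+a)(L-x))/(2L³EI)  [x>a] = 8·(24/5)²·(12-(36/5))·(2·(36/5)·12-(3·(36/5)+(24/5))·(12-(36/5)))/(2·12³·100000) = 1152/9765625 rad
Load 2 — triangular load w₀=15 kN/m (0→w₀ over full span):
  θ_2 = -w₀(2x(L-x)(L-2x)(x+2L)+x²(L-x)²)/(120LEI) = -15·(2·(36/5)·(12-(36/5))·(12-2·(36/5))·((36/5)+2·12)+(36/5)²·(12-(36/5))²)/(120·12·100000) = 162/390625 rad
Load 3 — point force P=8 kN at a=6 m (b=L-a=6):
  θ_3 = Pa²(L-x)(2bL-(3b+a)(L-x))/(2L³EI)  [x>a] = 8·6²·(12-(36/5))·(2·6·12-(3·6+6)·(12-(36/5)))/(2·12³·100000) = 9/78125 rad
Load 4 — applied couple M₀=8 kN·m at a=3 m (b=L-a=9):
  θ_4 = (R_Ax²/2 - M_Ax - M₀(x-a))/EI  [x>a] with R_A=3/4, M_A=-3/2 = ((3/4)·(36/5)²/2 - (-3/2)·(36/5) - 8·((36/5)-3))/100000 = -21/625000 rad
Superposition: θ = Σ θ_i = 47991/78125000 rad ≈ 0.000614 rad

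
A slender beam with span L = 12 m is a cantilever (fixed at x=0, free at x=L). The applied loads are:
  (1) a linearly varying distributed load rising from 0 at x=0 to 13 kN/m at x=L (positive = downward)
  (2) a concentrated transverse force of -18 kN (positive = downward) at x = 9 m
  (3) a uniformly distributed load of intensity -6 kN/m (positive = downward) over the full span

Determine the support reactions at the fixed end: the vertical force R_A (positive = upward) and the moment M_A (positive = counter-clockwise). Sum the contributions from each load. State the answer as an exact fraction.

Load 1 — triangular load w₀=13 kN/m (0→w₀ over full span):
  R_A = w₀L/2 = 13·12/2 = 78 kN
  M_A = w₀L²/3 = 13·12²/3 = 624 kN·m
Load 2 — point force P=-18 kN at a=9 m (b=L-a=3):
  R_A = P = (-18) = -18 kN
  M_A = Pa = (-18)·9 = -162 kN·m
Load 3 — uniform load w=-6 kN/m over full span:
  R_A = wL = (-6)·12 = -72 kN
  M_A = wL²/2 = (-6)·12²/2 = -432 kN·m
Superposition: R_A = -12 kN, M_A = 30 kN·m

R_A = -12 kN, M_A = 30 kN·m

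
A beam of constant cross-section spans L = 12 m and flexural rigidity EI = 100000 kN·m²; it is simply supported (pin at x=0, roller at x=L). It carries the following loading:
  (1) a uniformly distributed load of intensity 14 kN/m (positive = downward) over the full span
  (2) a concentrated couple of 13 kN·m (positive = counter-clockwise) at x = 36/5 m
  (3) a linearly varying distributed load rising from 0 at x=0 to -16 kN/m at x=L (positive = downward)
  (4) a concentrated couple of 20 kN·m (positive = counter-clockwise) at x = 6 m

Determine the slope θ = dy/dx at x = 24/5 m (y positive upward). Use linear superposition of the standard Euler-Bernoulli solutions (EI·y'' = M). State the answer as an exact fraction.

Load 1 — uniform load w=14 kN/m over full span:
  θ_1 = -w(L³-6Lx²+4x³)/(24EI) = -14·(12³-6·12·(24/5)²+4·(24/5)³)/(24·100000) = -2331/781250 rad
Load 2 — applied couple M₀=13 kN·m at a=36/5 m (b=L-a=24/5):
  θ_2 = (M₀x²/(2L)+C₁)/EI  [x≤a] with C₁=M₀(3b²-L²)/(6L)=-338/25 = (13·(24/5)²/(2·12)+(-338/25))/100000 = -13/1250000 rad
Load 3 — triangular load w₀=-16 kN/m (0→w₀ over full span):
  θ_3 = -w₀(7L⁴-30L²x²+15x⁴)/(360LEI) = -(-16)·(7·12⁴-30·12²·(24/5)²+15·(24/5)⁴)/(360·12·100000) = 3876/1953125 rad
Load 4 — applied couple M₀=20 kN·m at a=6 m (b=L-a=6):
  θ_4 = (M₀x²/(2L)+C₁)/EI  [x≤a] with C₁=M₀(3b²-L²)/(6L)=-10 = (20·(24/5)²/(2·12)+(-10))/100000 = 23/250000 rad
Superposition: θ = Σ θ_i = -14337/15625000 rad ≈ -0.000918 rad

θ(24/5) = -14337/15625000 rad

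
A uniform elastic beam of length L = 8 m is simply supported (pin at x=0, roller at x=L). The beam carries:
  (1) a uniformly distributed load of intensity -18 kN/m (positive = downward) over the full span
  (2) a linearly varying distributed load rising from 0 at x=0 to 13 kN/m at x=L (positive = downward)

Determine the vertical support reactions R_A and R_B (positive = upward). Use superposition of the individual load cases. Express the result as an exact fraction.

Load 1 — uniform load w=-18 kN/m over full span:
  R_A = wL/2 = (-18)·8/2 = -72 kN
  R_B = wL/2 = (-18)·8/2 = -72 kN
Load 2 — triangular load w₀=13 kN/m (0→w₀ over full span):
  R_A = w₀L/6 = 13·8/6 = 52/3 kN
  R_B = w₀L/3 = 13·8/3 = 104/3 kN
Superposition: R_A = -164/3 kN, R_B = -112/3 kN

R_A = -164/3 kN, R_B = -112/3 kN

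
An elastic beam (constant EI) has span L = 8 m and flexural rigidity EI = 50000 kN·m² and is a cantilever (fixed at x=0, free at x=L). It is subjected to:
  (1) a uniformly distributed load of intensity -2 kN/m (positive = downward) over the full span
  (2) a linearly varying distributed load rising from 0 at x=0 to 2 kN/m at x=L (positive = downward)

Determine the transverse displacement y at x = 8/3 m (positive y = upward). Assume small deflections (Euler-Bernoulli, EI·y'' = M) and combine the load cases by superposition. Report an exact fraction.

Load 1 — uniform load w=-2 kN/m over full span:
  y_1 = -wx²(x²-4Lx+6L²)/(24EI) = -(-2)·(8/3)²·((8/3)²-4·8·(8/3)+6·8²)/(24·50000) = 2752/759375 m
Load 2 — triangular load w₀=2 kN/m (0→w₀ over full span):
  y_2 = (w₀Lx³/12-w₀L²x²/6-w₀x⁵/(120L))/EI = (2·8·(8/3)³/12-2·8²·(8/3)²/6-2·(8/3)⁵/(120·8))/50000 = -28864/11390625 m
Superposition: y = Σ y_i = 12416/11390625 m ≈ 0.001090 m

y(8/3) = 12416/11390625 m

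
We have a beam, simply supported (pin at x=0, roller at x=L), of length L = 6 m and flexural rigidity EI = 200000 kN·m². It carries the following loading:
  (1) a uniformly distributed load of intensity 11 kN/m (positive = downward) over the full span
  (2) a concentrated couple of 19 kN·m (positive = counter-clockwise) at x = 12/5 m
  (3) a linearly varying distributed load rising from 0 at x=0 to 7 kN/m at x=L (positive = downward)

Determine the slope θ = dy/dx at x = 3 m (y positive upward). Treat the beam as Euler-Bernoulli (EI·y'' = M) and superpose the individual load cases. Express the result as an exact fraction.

θ(3) = 1013/80000000 rad

Load 1 — uniform load w=11 kN/m over full span:
  θ_1 = -w(L³-6Lx²+4x³)/(24EI) = -11·(6³-6·6·3²+4·3³)/(24·200000) = 0 rad
Load 2 — applied couple M₀=19 kN·m at a=12/5 m (b=L-a=18/5):
  θ_2 = (M₀x²/(2L)-M₀(x-a)+C₁)/EI  [x>a] with C₁=M₀(3b²-L²)/(6L)=38/25 = (19·3²/(2·6)-19·(3-(12/5))+(38/25))/200000 = 437/20000000 rad
Load 3 — triangular load w₀=7 kN/m (0→w₀ over full span):
  θ_3 = -w₀(7L⁴-30L²x²+15x⁴)/(360LEI) = -7·(7·6⁴-30·6²·3²+15·3⁴)/(360·6·200000) = -147/16000000 rad
Superposition: θ = Σ θ_i = 1013/80000000 rad ≈ 0.000013 rad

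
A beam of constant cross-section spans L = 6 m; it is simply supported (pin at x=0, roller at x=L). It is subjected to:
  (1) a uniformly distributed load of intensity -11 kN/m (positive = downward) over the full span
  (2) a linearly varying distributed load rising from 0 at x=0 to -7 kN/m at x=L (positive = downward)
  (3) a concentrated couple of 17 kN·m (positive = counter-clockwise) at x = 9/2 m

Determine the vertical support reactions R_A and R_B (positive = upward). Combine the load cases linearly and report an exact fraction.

R_A = -223/6 kN, R_B = -299/6 kN

Load 1 — uniform load w=-11 kN/m over full span:
  R_A = wL/2 = (-11)·6/2 = -33 kN
  R_B = wL/2 = (-11)·6/2 = -33 kN
Load 2 — triangular load w₀=-7 kN/m (0→w₀ over full span):
  R_A = w₀L/6 = (-7)·6/6 = -7 kN
  R_B = w₀L/3 = (-7)·6/3 = -14 kN
Load 3 — applied couple M₀=17 kN·m at a=9/2 m (b=L-a=3/2):
  R_A = M₀/L = 17/6 kN
  R_B = -M₀/L = -17/6 kN
Superposition: R_A = -223/6 kN, R_B = -299/6 kN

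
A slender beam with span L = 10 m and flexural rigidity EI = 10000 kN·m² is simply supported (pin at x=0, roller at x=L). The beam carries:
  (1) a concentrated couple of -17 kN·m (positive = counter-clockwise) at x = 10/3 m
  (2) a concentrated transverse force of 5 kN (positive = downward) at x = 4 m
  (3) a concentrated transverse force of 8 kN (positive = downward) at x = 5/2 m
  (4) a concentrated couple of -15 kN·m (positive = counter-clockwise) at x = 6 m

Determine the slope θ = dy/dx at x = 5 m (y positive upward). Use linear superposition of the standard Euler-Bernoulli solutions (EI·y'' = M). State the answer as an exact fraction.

θ(5) = 41/360000 rad

Load 1 — applied couple M₀=-17 kN·m at a=10/3 m (b=L-a=20/3):
  θ_1 = (M₀x²/(2L)-M₀(x-a)+C₁)/EI  [x>a] with C₁=M₀(3b²-L²)/(6L)=-85/9 = ((-17)·5²/(2·10)-(-17)·(5-(10/3))+(-85/9))/10000 = -17/72000 rad
Load 2 — point force P=5 kN at a=4 m (b=L-a=6):
  θ_2 = -Pa(2L²-6Lx+3x²+a²)/(6LEI)  [x>a] = -5·4·(2·10²-6·10·5+3·5²+4²)/(6·10·10000) = 3/10000 rad
Load 3 — point force P=8 kN at a=5/2 m (b=L-a=15/2):
  θ_3 = -Pa(2L²-6Lx+3x²+a²)/(6LEI)  [x>a] = -8·(5/2)·(2·10²-6·10·5+3·5²+(5/2)²)/(6·10·10000) = 1/1600 rad
Load 4 — applied couple M₀=-15 kN·m at a=6 m (b=L-a=4):
  θ_4 = (M₀x²/(2L)+C₁)/EI  [x≤a] with C₁=M₀(3b²-L²)/(6L)=13 = ((-15)·5²/(2·10)+13)/10000 = -23/40000 rad
Superposition: θ = Σ θ_i = 41/360000 rad ≈ 0.000114 rad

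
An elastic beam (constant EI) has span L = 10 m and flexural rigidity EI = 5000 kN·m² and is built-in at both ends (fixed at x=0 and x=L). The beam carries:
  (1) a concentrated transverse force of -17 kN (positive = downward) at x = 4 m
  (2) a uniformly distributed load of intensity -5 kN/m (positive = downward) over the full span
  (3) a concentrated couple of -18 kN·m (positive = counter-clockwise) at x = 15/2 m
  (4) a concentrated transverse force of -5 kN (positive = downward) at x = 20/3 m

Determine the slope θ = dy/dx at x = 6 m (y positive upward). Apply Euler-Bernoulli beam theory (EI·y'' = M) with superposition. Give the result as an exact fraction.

Load 1 — point force P=-17 kN at a=4 m (b=L-a=6):
  θ_1 = Pa²(L-x)(2bL-(3b+a)(L-x))/(2L³EI)  [x>a] = (-17)·4²·(10-6)·(2·6·10-(3·6+4)·(10-6))/(2·10³·5000) = -272/78125 rad
Load 2 — uniform load w=-5 kN/m over full span:
  θ_2 = -wx(L-x)(L-2x)/(12EI) = -(-5)·6·(10-6)·(10-2·6)/(12·5000) = -1/250 rad
Load 3 — applied couple M₀=-18 kN·m at a=15/2 m (b=L-a=5/2):
  θ_3 = (R_Ax²/2 - M_Ax)/EI  [x≤a] with R_A=-81/40, M_A=-45/8 = ((-81/40)·6²/2 - (-45/8)·6)/5000 = -27/50000 rad
Load 4 — point force P=-5 kN at a=20/3 m (b=L-a=10/3):
  θ_4 = -Pb²x(2aL-(3a+b)x)/(2L³EI)  [x≤a] = -(-5)·(10/3)²·6·(2·(20/3)·10-(3·(20/3)+(10/3))·6)/(2·10³·5000) = -1/4500 rad
Superposition: θ = Σ θ_i = -92743/11250000 rad ≈ -0.008244 rad

θ(6) = -92743/11250000 rad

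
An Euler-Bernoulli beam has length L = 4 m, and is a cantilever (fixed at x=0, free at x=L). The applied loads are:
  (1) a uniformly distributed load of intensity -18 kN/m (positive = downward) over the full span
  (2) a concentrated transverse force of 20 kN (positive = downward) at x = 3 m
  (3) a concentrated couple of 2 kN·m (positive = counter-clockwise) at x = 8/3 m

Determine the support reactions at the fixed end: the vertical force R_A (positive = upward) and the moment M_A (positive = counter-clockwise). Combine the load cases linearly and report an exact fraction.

R_A = -52 kN, M_A = -86 kN·m

Load 1 — uniform load w=-18 kN/m over full span:
  R_A = wL = (-18)·4 = -72 kN
  M_A = wL²/2 = (-18)·4²/2 = -144 kN·m
Load 2 — point force P=20 kN at a=3 m (b=L-a=1):
  R_A = P = 20 kN
  M_A = Pa = 20·3 = 60 kN·m
Load 3 — applied couple M₀=2 kN·m at a=8/3 m (b=L-a=4/3):
  R_A = 0 kN
  M_A = -M₀ = -2 kN·m
Superposition: R_A = -52 kN, M_A = -86 kN·m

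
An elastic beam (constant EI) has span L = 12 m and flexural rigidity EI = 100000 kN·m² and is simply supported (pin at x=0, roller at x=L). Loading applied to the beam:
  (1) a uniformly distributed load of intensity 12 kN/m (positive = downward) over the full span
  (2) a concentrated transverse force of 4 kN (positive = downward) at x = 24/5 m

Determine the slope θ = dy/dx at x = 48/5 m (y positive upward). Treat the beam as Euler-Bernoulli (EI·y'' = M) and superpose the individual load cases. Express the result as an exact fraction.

Load 1 — uniform load w=12 kN/m over full span:
  θ_1 = -w(L³-6Lx²+4x³)/(24EI) = -12·(12³-6·12·(48/5)²+4·(48/5)³)/(24·100000) = 2673/390625 rad
Load 2 — point force P=4 kN at a=24/5 m (b=L-a=36/5):
  θ_2 = -Pa(2L²-6Lx+3x²+a²)/(6LEI)  [x>a] = -4·(24/5)·(2·12²-6·12·(48/5)+3·(48/5)²+(24/5)²)/(6·12·100000) = 108/390625 rad
Superposition: θ = Σ θ_i = 2781/390625 rad ≈ 0.007119 rad

θ(48/5) = 2781/390625 rad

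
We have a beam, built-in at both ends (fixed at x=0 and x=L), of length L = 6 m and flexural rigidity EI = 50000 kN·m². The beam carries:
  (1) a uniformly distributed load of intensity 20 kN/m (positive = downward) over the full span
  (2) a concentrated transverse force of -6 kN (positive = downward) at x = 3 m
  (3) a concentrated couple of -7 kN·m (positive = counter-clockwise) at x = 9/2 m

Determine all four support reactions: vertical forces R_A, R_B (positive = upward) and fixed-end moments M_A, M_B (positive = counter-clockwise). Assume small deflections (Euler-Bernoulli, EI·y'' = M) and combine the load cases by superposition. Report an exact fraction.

R_A = 891/16 kN, M_A = 853/16 kN·m, R_B = 933/16 kN, M_B = -867/16 kN·m

Load 1 — uniform load w=20 kN/m over full span:
  R_A = wL/2 = 20·6/2 = 60 kN
  M_A = wL²/12 = 20·6²/12 = 60 kN·m
  R_B = wL/2 = 20·6/2 = 60 kN
  M_B = -wL²/12 = -20·6²/12 = -60 kN·m
Load 2 — point force P=-6 kN at a=3 m (b=L-a=3):
  R_A = Pb²(3a+b)/L³ = (-6)·3²·(3·3+3)/6³ = -3 kN
  M_A = Pab²/L² = (-6)·3·3²/6² = -9/2 kN·m
  R_B = Pa²(a+3b)/L³ = (-6)·3²·(3+3·3)/6³ = -3 kN
  M_B = -Pa²b/L² = -(-6)·3²·3/6² = 9/2 kN·m
Load 3 — applied couple M₀=-7 kN·m at a=9/2 m (b=L-a=3/2):
  R_A = 6M₀ab/L³ = 6·(-7)·(9/2)·(3/2)/6³ = -21/16 kN
  M_A = M₀b(2a-b)/L² = (-7)·(3/2)·(2·(9/2)-(3/2))/6² = -35/16 kN·m
  R_B = -6M₀ab/L³ = -6·(-7)·(9/2)·(3/2)/6³ = 21/16 kN
  M_B = M₀a(2b-a)/L² = (-7)·(9/2)·(2·(3/2)-(9/2))/6² = 21/16 kN·m
Superposition: R_A = 891/16 kN, M_A = 853/16 kN·m, R_B = 933/16 kN, M_B = -867/16 kN·m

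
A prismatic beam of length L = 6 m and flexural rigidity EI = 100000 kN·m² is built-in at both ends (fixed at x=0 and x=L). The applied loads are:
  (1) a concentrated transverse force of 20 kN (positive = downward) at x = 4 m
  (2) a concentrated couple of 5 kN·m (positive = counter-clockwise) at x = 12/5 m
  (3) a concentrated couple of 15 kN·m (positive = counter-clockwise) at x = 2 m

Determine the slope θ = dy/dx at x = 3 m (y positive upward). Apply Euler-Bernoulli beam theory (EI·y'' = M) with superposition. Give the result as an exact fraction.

θ(3) = -41/1500000 rad

Load 1 — point force P=20 kN at a=4 m (b=L-a=2):
  θ_1 = -Pb²x(2aL-(3a+b)x)/(2L³EI)  [x≤a] = -20·2²·3·(2·4·6-(3·4+2)·3)/(2·6³·100000) = -1/30000 rad
Load 2 — applied couple M₀=5 kN·m at a=12/5 m (b=L-a=18/5):
  θ_2 = (R_Ax²/2 - M_Ax - M₀(x-a))/EI  [x>a] with R_A=6/5, M_A=3/5 = ((6/5)·3²/2 - (3/5)·3 - 5·(3-(12/5)))/100000 = 3/500000 rad
Load 3 — applied couple M₀=15 kN·m at a=2 m (b=L-a=4):
  θ_3 = (R_Ax²/2 - M_Ax - M₀(x-a))/EI  [x>a] with R_A=10/3, M_A=0 = ((10/3)·3²/2 - 0·3 - 15·(3-2))/100000 = 0 rad
Superposition: θ = Σ θ_i = -41/1500000 rad ≈ -0.000027 rad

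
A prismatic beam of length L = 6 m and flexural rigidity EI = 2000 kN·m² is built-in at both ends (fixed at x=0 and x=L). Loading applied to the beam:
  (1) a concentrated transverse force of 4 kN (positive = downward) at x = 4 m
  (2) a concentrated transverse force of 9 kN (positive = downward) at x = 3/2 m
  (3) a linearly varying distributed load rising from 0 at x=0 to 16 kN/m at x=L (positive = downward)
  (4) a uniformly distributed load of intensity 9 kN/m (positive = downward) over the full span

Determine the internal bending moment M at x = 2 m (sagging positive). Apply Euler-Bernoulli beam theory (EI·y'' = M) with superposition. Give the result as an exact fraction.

M(2) = 79637/4320 kN·m

Load 1 — point force P=4 kN at a=4 m (b=L-a=2):
  M_1 = Pb²(3a+b)x/L³ - Pab²/L²  [x≤a] = 4·2²·(3·4+2)·2/6³ - 4·4·2²/6² = 8/27 kN·m
Load 2 — point force P=9 kN at a=3/2 m (b=L-a=9/2):
  M_2 = Pa²(a+3b)(L-x)/L³ - Pa²b/L²  [x>a] = 9·(3/2)²·((3/2)+3·(9/2))·(6-2)/6³ - 9·(3/2)²·(9/2)/6² = 99/32 kN·m
Load 3 — triangular load w₀=16 kN/m (0→w₀ over full span):
  M_3 = 3w₀Lx/20 - w₀L²/30 - w₀x³/(6L) = 3·16·6·2/20 - 16·6²/30 - 16·2³/(6·6) = 272/45 kN·m
Load 4 — uniform load w=9 kN/m over full span:
  M_4 = wLx/2 - wL²/12 - wx²/2 = 9·6·2/2 - 9·6²/12 - 9·2²/2 = 9 kN·m
Superposition: M = Σ M_i = 79637/4320 kN·m ≈ 18.434491 kN·m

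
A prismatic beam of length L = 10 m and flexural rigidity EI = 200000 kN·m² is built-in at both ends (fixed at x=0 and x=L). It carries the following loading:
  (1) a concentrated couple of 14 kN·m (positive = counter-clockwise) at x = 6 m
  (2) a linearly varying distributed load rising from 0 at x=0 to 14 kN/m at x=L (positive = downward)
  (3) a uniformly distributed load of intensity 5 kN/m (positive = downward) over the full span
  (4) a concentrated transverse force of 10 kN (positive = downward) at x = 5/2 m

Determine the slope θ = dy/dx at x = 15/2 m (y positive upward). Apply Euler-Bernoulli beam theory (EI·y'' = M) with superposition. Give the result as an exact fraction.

Load 1 — applied couple M₀=14 kN·m at a=6 m (b=L-a=4):
  θ_1 = (R_Ax²/2 - M_Ax - M₀(x-a))/EI  [x>a] with R_A=252/125, M_A=112/25 = ((252/125)·(15/2)²/2 - (112/25)·(15/2) - 14·((15/2)-6))/200000 = 21/2000000 rad
Load 2 — triangular load w₀=14 kN/m (0→w₀ over full span):
  θ_2 = -w₀(2x(L-x)(L-2x)(x+2L)+x²(L-x)²)/(120LEI) = -14·(2·(15/2)·(10-(15/2))·(10-2·(15/2))·((15/2)+2·10)+(15/2)²·(10-(15/2))²)/(120·10·200000) = 287/1024000 rad
Load 3 — uniform load w=5 kN/m over full span:
  θ_3 = -wx(L-x)(L-2x)/(12EI) = -5·(15/2)·(10-(15/2))·(10-2·(15/2))/(12·200000) = 1/5120 rad
Load 4 — point force P=10 kN at a=5/2 m (b=L-a=15/2):
  θ_4 = Pa²(L-x)(2bL-(3b+a)(L-x))/(2L³EI)  [x>a] = 10·(5/2)²·(10-(15/2))·(2·(15/2)·10-(3·(15/2)+(5/2))·(10-(15/2)))/(2·10³·200000) = 7/204800 rad
Superposition: θ = Σ θ_i = 33297/64000000 rad ≈ 0.000520 rad

θ(15/2) = 33297/64000000 rad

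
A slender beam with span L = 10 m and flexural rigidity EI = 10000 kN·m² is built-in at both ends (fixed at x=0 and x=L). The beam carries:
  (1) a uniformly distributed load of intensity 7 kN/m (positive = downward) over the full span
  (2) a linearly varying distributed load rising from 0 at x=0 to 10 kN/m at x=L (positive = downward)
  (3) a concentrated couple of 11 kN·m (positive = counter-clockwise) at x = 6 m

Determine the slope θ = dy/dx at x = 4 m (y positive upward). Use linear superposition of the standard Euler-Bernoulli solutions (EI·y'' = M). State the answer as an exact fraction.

Load 1 — uniform load w=7 kN/m over full span:
  θ_1 = -wx(L-x)(L-2x)/(12EI) = -7·4·(10-4)·(10-2·4)/(12·10000) = -7/2500 rad
Load 2 — triangular load w₀=10 kN/m (0→w₀ over full span):
  θ_2 = -w₀(2x(L-x)(L-2x)(x+2L)+x²(L-x)²)/(120LEI) = -10·(2·4·(10-4)·(10-2·4)·(4+2·10)+4²·(10-4)²)/(120·10·10000) = -3/1250 rad
Load 3 — applied couple M₀=11 kN·m at a=6 m (b=L-a=4):
  θ_3 = (R_Ax²/2 - M_Ax)/EI  [x≤a] with R_A=198/125, M_A=88/25 = ((198/125)·4²/2 - (88/25)·4)/10000 = -11/78125 rad
Superposition: θ = Σ θ_i = -1669/312500 rad ≈ -0.005341 rad

θ(4) = -1669/312500 rad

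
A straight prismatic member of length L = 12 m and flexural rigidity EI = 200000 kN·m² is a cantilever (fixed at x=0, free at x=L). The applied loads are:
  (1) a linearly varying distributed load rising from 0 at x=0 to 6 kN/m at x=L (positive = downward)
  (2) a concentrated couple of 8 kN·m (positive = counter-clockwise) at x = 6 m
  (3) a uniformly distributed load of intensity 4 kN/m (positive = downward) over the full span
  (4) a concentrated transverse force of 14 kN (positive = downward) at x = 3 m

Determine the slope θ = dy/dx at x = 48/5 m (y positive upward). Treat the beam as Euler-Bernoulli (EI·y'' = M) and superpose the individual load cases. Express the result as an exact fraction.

Load 1 — triangular load w₀=6 kN/m (0→w₀ over full span):
  θ_1 = (w₀Lx²/4-w₀L²x/3-w₀x⁴/(24L))/EI = (6·12·(48/5)²/4-6·12²·(48/5)/3-6·(48/5)⁴/(24·12))/200000 = -12528/1953125 rad
Load 2 — applied couple M₀=8 kN·m at a=6 m (b=L-a=6):
  θ_2 = M₀a/EI  [x>a] = 8·6/200000 = 3/12500 rad
Load 3 — uniform load w=4 kN/m over full span:
  θ_3 = -wx(x²-3Lx+3L²)/(6EI) = -4·(48/5)·((48/5)²-3·12·(48/5)+3·12²)/(6·200000) = -2232/390625 rad
Load 4 — point force P=14 kN at a=3 m (b=L-a=9):
  θ_4 = -Pa²/(2EI)  [x>a] = -14·3²/(2·200000) = -63/200000 rad
Superposition: θ = Σ θ_i = -1525407/125000000 rad ≈ -0.012203 rad

θ(48/5) = -1525407/125000000 rad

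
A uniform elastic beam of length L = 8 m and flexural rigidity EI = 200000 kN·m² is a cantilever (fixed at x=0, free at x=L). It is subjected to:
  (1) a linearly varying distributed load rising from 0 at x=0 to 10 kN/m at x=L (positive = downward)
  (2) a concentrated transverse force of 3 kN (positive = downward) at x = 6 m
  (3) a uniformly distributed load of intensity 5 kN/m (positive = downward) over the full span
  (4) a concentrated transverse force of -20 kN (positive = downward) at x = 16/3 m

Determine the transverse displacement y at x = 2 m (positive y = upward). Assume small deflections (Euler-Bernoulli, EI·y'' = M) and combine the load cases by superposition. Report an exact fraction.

Load 1 — triangular load w₀=10 kN/m (0→w₀ over full span):
  y_1 = (w₀Lx³/12-w₀L²x²/6-w₀x⁵/(120L))/EI = (10·8·2³/12-10·8²·2²/6-10·2⁵/(120·8))/200000 = -1121/600000 m
Load 2 — point force P=3 kN at a=6 m (b=L-a=2):
  y_2 = -Px²(3a-x)/(6EI)  [x≤a] = -3·2²·(3·6-2)/(6·200000) = -1/6250 m
Load 3 — uniform load w=5 kN/m over full span:
  y_3 = -wx²(x²-4Lx+6L²)/(24EI) = -5·2²·(2²-4·8·2+6·8²)/(24·200000) = -27/20000 m
Load 4 — point force P=-20 kN at a=16/3 m (b=L-a=8/3):
  y_4 = -Px²(3a-x)/(6EI)  [x≤a] = -(-20)·2²·(3·(16/3)-2)/(6·200000) = 7/7500 m
Superposition: y = Σ y_i = -489/200000 m ≈ -0.002445 m

y(2) = -489/200000 m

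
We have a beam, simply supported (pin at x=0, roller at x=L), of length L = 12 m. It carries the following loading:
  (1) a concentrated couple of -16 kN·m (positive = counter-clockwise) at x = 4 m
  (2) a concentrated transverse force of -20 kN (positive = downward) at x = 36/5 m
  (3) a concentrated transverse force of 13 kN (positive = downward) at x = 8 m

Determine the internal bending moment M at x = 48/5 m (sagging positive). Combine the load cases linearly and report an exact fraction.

Load 1 — applied couple M₀=-16 kN·m at a=4 m (b=L-a=8):
  M_1 = M₀x/L - M₀  [x>a] = (-16)·(48/5)/12 - (-16) = 16/5 kN·m
Load 2 — point force P=-20 kN at a=36/5 m (b=L-a=24/5):
  M_2 = Pa(L-x)/L  [x>a] = (-20)·(36/5)·(12-(48/5))/12 = -144/5 kN·m
Load 3 — point force P=13 kN at a=8 m (b=L-a=4):
  M_3 = Pa(L-x)/L  [x>a] = 13·8·(12-(48/5))/12 = 104/5 kN·m
Superposition: M = Σ M_i = -24/5 kN·m ≈ -4.800000 kN·m

M(48/5) = -24/5 kN·m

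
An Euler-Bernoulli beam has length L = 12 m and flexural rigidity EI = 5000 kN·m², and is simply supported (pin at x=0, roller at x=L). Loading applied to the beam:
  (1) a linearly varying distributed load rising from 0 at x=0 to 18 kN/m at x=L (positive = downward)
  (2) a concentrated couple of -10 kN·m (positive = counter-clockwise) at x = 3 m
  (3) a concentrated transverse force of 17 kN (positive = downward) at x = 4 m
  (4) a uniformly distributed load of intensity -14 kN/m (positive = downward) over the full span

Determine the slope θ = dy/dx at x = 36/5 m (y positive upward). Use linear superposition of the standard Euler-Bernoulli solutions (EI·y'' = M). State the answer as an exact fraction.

Load 1 — triangular load w₀=18 kN/m (0→w₀ over full span):
  θ_1 = -w₀(7L⁴-30L²x²+15x⁴)/(360LEI) = -18·(7·12⁴-30·12²·(36/5)²+15·(36/5)⁴)/(360·12·5000) = 12528/390625 rad
Load 2 — applied couple M₀=-10 kN·m at a=3 m (b=L-a=9):
  θ_2 = (M₀x²/(2L)-M₀(x-a)+C₁)/EI  [x>a] with C₁=M₀(3b²-L²)/(6L)=-55/4 = ((-10)·(36/5)²/(2·12)-(-10)·((36/5)-3)+(-55/4))/5000 = 133/100000 rad
Load 3 — point force P=17 kN at a=4 m (b=L-a=8):
  θ_3 = -Pa(2L²-6Lx+3x²+a²)/(6LEI)  [x>a] = -17·4·(2·12²-6·12·(36/5)+3·(36/5)²+4²)/(6·12·5000) = 1564/140625 rad
Load 4 — uniform load w=-14 kN/m over full span:
  θ_4 = -w(L³-6Lx²+4x³)/(24EI) = -(-14)·(12³-6·12·(36/5)²+4·(36/5)³)/(24·5000) = -4662/78125 rad
Superposition: θ = Σ θ_i = -1704391/112500000 rad ≈ -0.015150 rad

θ(36/5) = -1704391/112500000 rad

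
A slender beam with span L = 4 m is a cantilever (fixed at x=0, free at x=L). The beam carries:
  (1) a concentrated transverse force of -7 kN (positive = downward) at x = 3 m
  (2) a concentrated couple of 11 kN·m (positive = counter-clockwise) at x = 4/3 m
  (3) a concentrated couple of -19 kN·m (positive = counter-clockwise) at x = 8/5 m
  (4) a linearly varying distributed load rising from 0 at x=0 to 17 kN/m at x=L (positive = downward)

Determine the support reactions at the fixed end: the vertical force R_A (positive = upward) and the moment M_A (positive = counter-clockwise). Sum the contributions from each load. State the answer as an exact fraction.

Load 1 — point force P=-7 kN at a=3 m (b=L-a=1):
  R_A = P = (-7) = -7 kN
  M_A = Pa = (-7)·3 = -21 kN·m
Load 2 — applied couple M₀=11 kN·m at a=4/3 m (b=L-a=8/3):
  R_A = 0 kN
  M_A = -M₀ = -11 kN·m
Load 3 — applied couple M₀=-19 kN·m at a=8/5 m (b=L-a=12/5):
  R_A = 0 kN
  M_A = -M₀ = -(-19) = 19 kN·m
Load 4 — triangular load w₀=17 kN/m (0→w₀ over full span):
  R_A = w₀L/2 = 17·4/2 = 34 kN
  M_A = w₀L²/3 = 17·4²/3 = 272/3 kN·m
Superposition: R_A = 27 kN, M_A = 233/3 kN·m

R_A = 27 kN, M_A = 233/3 kN·m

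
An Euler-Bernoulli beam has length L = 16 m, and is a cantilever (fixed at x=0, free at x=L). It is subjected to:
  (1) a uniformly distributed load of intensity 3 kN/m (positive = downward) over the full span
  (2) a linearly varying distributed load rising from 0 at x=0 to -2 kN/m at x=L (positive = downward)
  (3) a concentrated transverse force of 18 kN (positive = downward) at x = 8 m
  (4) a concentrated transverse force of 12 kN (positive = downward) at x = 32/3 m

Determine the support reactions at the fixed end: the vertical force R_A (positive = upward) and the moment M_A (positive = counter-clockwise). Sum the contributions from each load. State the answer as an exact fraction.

Load 1 — uniform load w=3 kN/m over full span:
  R_A = wL = 3·16 = 48 kN
  M_A = wL²/2 = 3·16²/2 = 384 kN·m
Load 2 — triangular load w₀=-2 kN/m (0→w₀ over full span):
  R_A = w₀L/2 = (-2)·16/2 = -16 kN
  M_A = w₀L²/3 = (-2)·16²/3 = -512/3 kN·m
Load 3 — point force P=18 kN at a=8 m (b=L-a=8):
  R_A = P = 18 kN
  M_A = Pa = 18·8 = 144 kN·m
Load 4 — point force P=12 kN at a=32/3 m (b=L-a=16/3):
  R_A = P = 12 kN
  M_A = Pa = 12·(32/3) = 128 kN·m
Superposition: R_A = 62 kN, M_A = 1456/3 kN·m

R_A = 62 kN, M_A = 1456/3 kN·m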